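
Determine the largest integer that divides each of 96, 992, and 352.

96 = 2^5 × 3
992 = 2^5 × 31
352 = 2^5 × 11
gcd(96, 992, 352) = 2^5 = 32.

32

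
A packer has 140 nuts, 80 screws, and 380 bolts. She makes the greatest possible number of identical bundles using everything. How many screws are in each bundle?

Number of bundles = gcd(140, 80, 380).
140 = 2^2 × 5 × 7
80 = 2^4 × 5
380 = 2^2 × 5 × 19
gcd(140, 80, 380) = 2^2 × 5 = 20.
screws per bundle = 80 / 20 = 4.

4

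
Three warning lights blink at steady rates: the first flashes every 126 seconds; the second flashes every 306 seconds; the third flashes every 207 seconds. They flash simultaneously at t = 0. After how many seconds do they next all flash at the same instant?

The first simultaneous occurrence is after LCM of the individual periods.
126 = 2 × 3^2 × 7
306 = 2 × 3^2 × 17
207 = 3^2 × 23
LCM(126, 306, 207) = 2 × 3^2 × 7 × 17 × 23 = 49266.

49266 seconds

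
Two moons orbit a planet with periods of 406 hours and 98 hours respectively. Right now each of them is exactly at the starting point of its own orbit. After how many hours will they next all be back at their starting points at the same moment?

2842 hours

We need the least common multiple of the intervals.
406 = 2 × 7 × 29
98 = 2 × 7^2
LCM(406, 98) = 2 × 7^2 × 29 = 2842.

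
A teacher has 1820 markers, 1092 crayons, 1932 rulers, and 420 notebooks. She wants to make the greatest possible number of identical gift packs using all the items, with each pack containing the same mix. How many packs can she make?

The pack count must divide each quantity, so the greatest is gcd(1820, 1092, 1932, 420).
1820 = 2^2 × 5 × 7 × 13
1092 = 2^2 × 3 × 7 × 13
1932 = 2^2 × 3 × 7 × 23
420 = 2^2 × 3 × 5 × 7
gcd(1820, 1092, 1932, 420) = 2^2 × 7 = 28.

28 packs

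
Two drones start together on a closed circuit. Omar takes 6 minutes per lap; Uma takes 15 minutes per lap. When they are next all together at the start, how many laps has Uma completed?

2 laps

The first common completion time is the LCM of the periods.
6 = 2 × 3
15 = 3 × 5
LCM(6, 15) = 2 × 3 × 5 = 30.
Laps for period 15: 30 / 15 = 2.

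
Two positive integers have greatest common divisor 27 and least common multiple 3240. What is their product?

For any two positive integers, gcd × lcm = product = 27 × 3240 = 87480.

87480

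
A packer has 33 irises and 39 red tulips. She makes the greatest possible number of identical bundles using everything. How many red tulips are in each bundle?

Number of bundles = gcd(33, 39).
33 = 3 × 11
39 = 3 × 13
gcd(33, 39) = 3.
red tulips per bundle = 39 / 3 = 13.

13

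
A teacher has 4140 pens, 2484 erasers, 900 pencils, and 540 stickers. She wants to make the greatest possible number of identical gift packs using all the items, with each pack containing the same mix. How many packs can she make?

The pack count must divide each quantity, so the greatest is gcd(4140, 2484, 900, 540).
4140 = 2^2 × 3^2 × 5 × 23
2484 = 2^2 × 3^3 × 23
900 = 2^2 × 3^2 × 5^2
540 = 2^2 × 3^3 × 5
gcd(4140, 2484, 900, 540) = 2^2 × 3^2 = 36.

36 packs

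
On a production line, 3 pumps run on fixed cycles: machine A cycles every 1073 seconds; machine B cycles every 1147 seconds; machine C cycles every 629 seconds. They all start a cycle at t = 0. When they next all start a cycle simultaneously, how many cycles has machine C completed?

899 cycles

The first common completion time is the LCM of the periods.
1073 = 29 × 37
1147 = 31 × 37
629 = 17 × 37
LCM(1073, 1147, 629) = 17 × 29 × 31 × 37 = 565471.
Cycles for period 629: 565471 / 629 = 899.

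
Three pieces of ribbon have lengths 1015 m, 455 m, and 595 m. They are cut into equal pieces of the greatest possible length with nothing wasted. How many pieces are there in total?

59

Piece length = gcd(1015, 455, 595).
1015 = 5 × 7 × 29
455 = 5 × 7 × 13
595 = 5 × 7 × 17
gcd(1015, 455, 595) = 5 × 7 = 35.
Total pieces = 1015/35 + 455/35 + 595/35 = 29 + 13 + 17 = 59.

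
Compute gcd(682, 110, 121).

682 = 2 × 11 × 31
110 = 2 × 5 × 11
121 = 11^2
gcd(682, 110, 121) = 11.

11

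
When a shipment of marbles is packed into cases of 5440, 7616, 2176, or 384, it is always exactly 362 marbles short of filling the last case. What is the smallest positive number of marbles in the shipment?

Being 362 short of a full case of size k means N ≡ −362 (mod k), i.e. N + 362 is a multiple of each size.
5440 = 2^6 × 5 × 17
7616 = 2^6 × 7 × 17
2176 = 2^7 × 17
384 = 2^7 × 3
LCM(5440, 7616, 2176, 384) = 2^7 × 3 × 5 × 7 × 17 = 228480.
Smallest positive N is 228480 − 362 = 228118.

228118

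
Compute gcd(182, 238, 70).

182 = 2 × 7 × 13
238 = 2 × 7 × 17
70 = 2 × 5 × 7
gcd(182, 238, 70) = 2 × 7 = 14.

14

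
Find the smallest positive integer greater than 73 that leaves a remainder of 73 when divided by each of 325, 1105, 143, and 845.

N − 73 must be a common multiple of 325, 1105, 143, and 845.
325 = 5^2 × 13
1105 = 5 × 13 × 17
143 = 11 × 13
845 = 5 × 13^2
LCM(325, 1105, 143, 845) = 5^2 × 11 × 13^2 × 17 = 790075.
Smallest N > 73 is LCM + 73 = 790075 + 73 = 790148.

790148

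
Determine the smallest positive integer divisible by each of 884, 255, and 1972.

384540

884 = 2^2 × 13 × 17
255 = 3 × 5 × 17
1972 = 2^2 × 17 × 29
LCM(884, 255, 1972) = 2^2 × 3 × 5 × 13 × 17 × 29 = 384540.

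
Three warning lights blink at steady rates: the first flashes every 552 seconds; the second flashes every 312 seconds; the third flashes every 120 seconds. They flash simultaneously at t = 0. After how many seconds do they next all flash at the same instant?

35880 seconds

They coincide at every common multiple of the periods; the first is the LCM.
552 = 2^3 × 3 × 23
312 = 2^3 × 3 × 13
120 = 2^3 × 3 × 5
LCM(552, 312, 120) = 2^3 × 3 × 5 × 13 × 23 = 35880.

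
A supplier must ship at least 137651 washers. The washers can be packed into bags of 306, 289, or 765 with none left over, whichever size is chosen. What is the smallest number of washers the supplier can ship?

The number of washers must be a common multiple of 306, 289, and 765, so a multiple of their LCM.
306 = 2 × 3^2 × 17
289 = 17^2
765 = 3^2 × 5 × 17
LCM(306, 289, 765) = 2 × 3^2 × 5 × 17^2 = 26010.
Smallest multiple of 26010 that is ≥ 137651: ⌈137651/26010⌉ × 26010 = 6 × 26010 = 156060.

156060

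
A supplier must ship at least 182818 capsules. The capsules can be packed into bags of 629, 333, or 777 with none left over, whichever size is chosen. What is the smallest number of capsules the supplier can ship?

198135

The number of capsules must be a common multiple of 629, 333, and 777, so a multiple of their LCM.
629 = 17 × 37
333 = 3^2 × 37
777 = 3 × 7 × 37
LCM(629, 333, 777) = 3^2 × 7 × 17 × 37 = 39627.
Smallest multiple of 39627 that is ≥ 182818: ⌈182818/39627⌉ × 39627 = 5 × 39627 = 198135.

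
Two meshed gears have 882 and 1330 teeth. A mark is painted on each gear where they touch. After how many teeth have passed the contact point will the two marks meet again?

83790 teeth

They coincide at every common multiple of the periods; the first is the LCM.
882 = 2 × 3^2 × 7^2
1330 = 2 × 5 × 7 × 19
LCM(882, 1330) = 2 × 3^2 × 5 × 7^2 × 19 = 83790.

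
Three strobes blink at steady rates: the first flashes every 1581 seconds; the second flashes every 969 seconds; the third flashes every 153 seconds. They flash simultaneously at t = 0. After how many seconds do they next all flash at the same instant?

We need the least common multiple of the intervals.
1581 = 3 × 17 × 31
969 = 3 × 17 × 19
153 = 3^2 × 17
LCM(1581, 969, 153) = 3^2 × 17 × 19 × 31 = 90117.

90117 seconds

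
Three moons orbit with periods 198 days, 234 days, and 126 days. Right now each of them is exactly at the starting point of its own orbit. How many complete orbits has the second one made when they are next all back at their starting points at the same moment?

All finish a whole number of cycles simultaneously at t = LCM of the periods.
198 = 2 × 3^2 × 11
234 = 2 × 3^2 × 13
126 = 2 × 3^2 × 7
LCM(198, 234, 126) = 2 × 3^2 × 7 × 11 × 13 = 18018.
Orbits for period 234: 18018 / 234 = 77.

77 orbits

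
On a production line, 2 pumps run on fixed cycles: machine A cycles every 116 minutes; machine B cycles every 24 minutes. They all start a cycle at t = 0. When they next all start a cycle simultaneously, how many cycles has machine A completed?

6 cycles

All finish a whole number of cycles simultaneously at t = LCM of the periods.
116 = 2^2 × 29
24 = 2^3 × 3
LCM(116, 24) = 2^3 × 3 × 29 = 696.
Cycles for period 116: 696 / 116 = 6.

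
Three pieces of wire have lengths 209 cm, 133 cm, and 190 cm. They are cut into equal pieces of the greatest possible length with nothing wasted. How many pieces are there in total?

Piece length = gcd(209, 133, 190).
209 = 11 × 19
133 = 7 × 19
190 = 2 × 5 × 19
gcd(209, 133, 190) = 19.
Total pieces = 209/19 + 133/19 + 190/19 = 11 + 7 + 10 = 28.

28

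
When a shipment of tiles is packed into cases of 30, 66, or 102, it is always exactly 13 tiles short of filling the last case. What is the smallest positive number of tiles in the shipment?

Being 13 short of a full case of size k means N ≡ −13 (mod k), i.e. N + 13 is a multiple of each size.
30 = 2 × 3 × 5
66 = 2 × 3 × 11
102 = 2 × 3 × 17
LCM(30, 66, 102) = 2 × 3 × 5 × 11 × 17 = 5610.
Smallest positive N is 5610 − 13 = 5597.

5597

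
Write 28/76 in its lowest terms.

7/19

28 = 2^2 × 7
76 = 2^2 × 19
gcd(28, 76) = 2^2 = 4.
Divide numerator and denominator by 4: 28/76 = 7/19.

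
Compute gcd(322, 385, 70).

322 = 2 × 7 × 23
385 = 5 × 7 × 11
70 = 2 × 5 × 7
gcd(322, 385, 70) = 7.

7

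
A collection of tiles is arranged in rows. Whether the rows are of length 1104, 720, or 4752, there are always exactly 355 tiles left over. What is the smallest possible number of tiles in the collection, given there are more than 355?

546835

N − 355 must be a common multiple of 1104, 720, and 4752.
1104 = 2^4 × 3 × 23
720 = 2^4 × 3^2 × 5
4752 = 2^4 × 3^3 × 11
LCM(1104, 720, 4752) = 2^4 × 3^3 × 5 × 11 × 23 = 546480.
Smallest N > 355 is LCM + 355 = 546480 + 355 = 546835.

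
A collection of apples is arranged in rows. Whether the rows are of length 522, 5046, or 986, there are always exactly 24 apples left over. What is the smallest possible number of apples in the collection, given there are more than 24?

257370

N − 24 must be a common multiple of 522, 5046, and 986.
522 = 2 × 3^2 × 29
5046 = 2 × 3 × 29^2
986 = 2 × 17 × 29
LCM(522, 5046, 986) = 2 × 3^2 × 17 × 29^2 = 257346.
Smallest N > 24 is LCM + 24 = 257346 + 24 = 257370.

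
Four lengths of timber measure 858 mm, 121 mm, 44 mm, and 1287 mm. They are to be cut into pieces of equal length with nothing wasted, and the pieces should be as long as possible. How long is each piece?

The greatest length dividing all of 858, 121, 44, and 1287 is their gcd.
858 = 2 × 3 × 11 × 13
121 = 11^2
44 = 2^2 × 11
1287 = 3^2 × 11 × 13
gcd(858, 121, 44, 1287) = 11.

11 mm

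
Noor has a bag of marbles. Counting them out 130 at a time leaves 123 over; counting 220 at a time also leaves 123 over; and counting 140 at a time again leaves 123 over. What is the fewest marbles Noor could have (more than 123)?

N − 123 must be a common multiple of 130, 220, and 140.
130 = 2 × 5 × 13
220 = 2^2 × 5 × 11
140 = 2^2 × 5 × 7
LCM(130, 220, 140) = 2^2 × 5 × 7 × 11 × 13 = 20020.
Smallest N > 123 is LCM + 123 = 20020 + 123 = 20143.

20143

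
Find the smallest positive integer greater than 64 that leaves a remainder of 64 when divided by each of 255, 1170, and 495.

N − 64 must be a common multiple of 255, 1170, and 495.
255 = 3 × 5 × 17
1170 = 2 × 3^2 × 5 × 13
495 = 3^2 × 5 × 11
LCM(255, 1170, 495) = 2 × 3^2 × 5 × 11 × 13 × 17 = 218790.
Smallest N > 64 is LCM + 64 = 218790 + 64 = 218854.

218854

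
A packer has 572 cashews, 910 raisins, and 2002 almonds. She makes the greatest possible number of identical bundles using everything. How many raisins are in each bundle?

Number of bundles = gcd(572, 910, 2002).
572 = 2^2 × 11 × 13
910 = 2 × 5 × 7 × 13
2002 = 2 × 7 × 11 × 13
gcd(572, 910, 2002) = 2 × 13 = 26.
raisins per bundle = 910 / 26 = 35.

35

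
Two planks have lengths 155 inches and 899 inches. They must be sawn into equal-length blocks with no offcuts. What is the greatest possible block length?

By the Euclidean algorithm:
899 = 5 × 155 + 124
155 = 1 × 124 + 31
124 = 4 × 31 + 0
gcd(155, 899) = 31.

31 inches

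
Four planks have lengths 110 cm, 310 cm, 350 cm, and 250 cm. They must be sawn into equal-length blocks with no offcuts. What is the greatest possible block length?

10 cm

The block length must divide every plank, so the greatest is gcd(110, 310, 350, 250).
110 = 2 × 5 × 11
310 = 2 × 5 × 31
350 = 2 × 5^2 × 7
250 = 2 × 5^3
gcd(110, 310, 350, 250) = 2 × 5 = 10.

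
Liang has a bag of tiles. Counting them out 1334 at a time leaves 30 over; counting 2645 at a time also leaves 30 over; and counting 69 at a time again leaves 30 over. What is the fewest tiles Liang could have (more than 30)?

N − 30 must be a common multiple of 1334, 2645, and 69.
1334 = 2 × 23 × 29
2645 = 5 × 23^2
69 = 3 × 23
LCM(1334, 2645, 69) = 2 × 3 × 5 × 23^2 × 29 = 460230.
Smallest N > 30 is LCM + 30 = 460230 + 30 = 460260.

460260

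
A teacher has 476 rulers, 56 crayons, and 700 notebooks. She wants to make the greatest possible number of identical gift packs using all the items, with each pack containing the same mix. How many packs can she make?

The pack count must divide each quantity, so the greatest is gcd(476, 56, 700).
476 = 2^2 × 7 × 17
56 = 2^3 × 7
700 = 2^2 × 5^2 × 7
gcd(476, 56, 700) = 2^2 × 7 = 28.

28 packs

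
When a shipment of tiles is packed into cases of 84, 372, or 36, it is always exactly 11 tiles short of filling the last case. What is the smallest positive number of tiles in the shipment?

Being 11 short of a full case of size k means N ≡ −11 (mod k), i.e. N + 11 is a multiple of each size.
84 = 2^2 × 3 × 7
372 = 2^2 × 3 × 31
36 = 2^2 × 3^2
LCM(84, 372, 36) = 2^2 × 3^2 × 7 × 31 = 7812.
Smallest positive N is 7812 − 11 = 7801.

7801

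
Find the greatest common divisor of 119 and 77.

7

119 = 7 × 17
77 = 7 × 11
gcd(119, 77) = 7.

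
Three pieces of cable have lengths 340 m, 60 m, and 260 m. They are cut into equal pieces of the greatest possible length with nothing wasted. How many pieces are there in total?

Piece length = gcd(340, 60, 260).
340 = 2^2 × 5 × 17
60 = 2^2 × 3 × 5
260 = 2^2 × 5 × 13
gcd(340, 60, 260) = 2^2 × 5 = 20.
Total pieces = 340/20 + 60/20 + 260/20 = 17 + 3 + 13 = 33.

33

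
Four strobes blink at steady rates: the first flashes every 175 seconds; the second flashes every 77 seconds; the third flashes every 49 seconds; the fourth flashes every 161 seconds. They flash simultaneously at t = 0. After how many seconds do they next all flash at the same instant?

The first simultaneous occurrence is after LCM of the individual periods.
175 = 5^2 × 7
77 = 7 × 11
49 = 7^2
161 = 7 × 23
LCM(175, 77, 49, 161) = 5^2 × 7^2 × 11 × 23 = 309925.

309925 seconds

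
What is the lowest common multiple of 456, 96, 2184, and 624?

456 = 2^3 × 3 × 19
96 = 2^5 × 3
2184 = 2^3 × 3 × 7 × 13
624 = 2^4 × 3 × 13
LCM(456, 96, 2184, 624) = 2^5 × 3 × 7 × 13 × 19 = 165984.

165984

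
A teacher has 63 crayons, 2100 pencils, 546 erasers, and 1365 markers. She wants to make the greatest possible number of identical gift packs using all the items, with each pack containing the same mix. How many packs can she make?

The pack count must divide each quantity, so the greatest is gcd(63, 2100, 546, 1365).
63 = 3^2 × 7
2100 = 2^2 × 3 × 5^2 × 7
546 = 2 × 3 × 7 × 13
1365 = 3 × 5 × 7 × 13
gcd(63, 2100, 546, 1365) = 3 × 7 = 21.

21 packs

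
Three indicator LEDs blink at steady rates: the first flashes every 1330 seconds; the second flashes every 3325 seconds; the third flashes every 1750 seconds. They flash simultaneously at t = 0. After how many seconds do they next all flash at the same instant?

33250 seconds

They coincide at every common multiple of the periods; the first is the LCM.
1330 = 2 × 5 × 7 × 19
3325 = 5^2 × 7 × 19
1750 = 2 × 5^3 × 7
LCM(1330, 3325, 1750) = 2 × 5^3 × 7 × 19 = 33250.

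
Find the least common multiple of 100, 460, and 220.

25300

100 = 2^2 × 5^2
460 = 2^2 × 5 × 23
220 = 2^2 × 5 × 11
LCM(100, 460, 220) = 2^2 × 5^2 × 11 × 23 = 25300.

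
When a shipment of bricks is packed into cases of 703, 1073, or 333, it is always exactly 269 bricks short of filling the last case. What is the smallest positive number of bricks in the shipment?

183214

Being 269 short of a full case of size k means N ≡ −269 (mod k), i.e. N + 269 is a multiple of each size.
703 = 19 × 37
1073 = 29 × 37
333 = 3^2 × 37
LCM(703, 1073, 333) = 3^2 × 19 × 29 × 37 = 183483.
Smallest positive N is 183483 − 269 = 183214.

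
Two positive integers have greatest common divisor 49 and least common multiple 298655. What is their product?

For any two positive integers, gcd × lcm = product = 49 × 298655 = 14634095.

14634095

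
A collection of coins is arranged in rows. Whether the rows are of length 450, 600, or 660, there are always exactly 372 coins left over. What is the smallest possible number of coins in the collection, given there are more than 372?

20172

N − 372 must be a common multiple of 450, 600, and 660.
450 = 2 × 3^2 × 5^2
600 = 2^3 × 3 × 5^2
660 = 2^2 × 3 × 5 × 11
LCM(450, 600, 660) = 2^3 × 3^2 × 5^2 × 11 = 19800.
Smallest N > 372 is LCM + 372 = 19800 + 372 = 20172.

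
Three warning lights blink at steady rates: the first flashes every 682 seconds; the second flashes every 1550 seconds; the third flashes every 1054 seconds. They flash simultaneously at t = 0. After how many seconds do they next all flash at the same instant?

289850 seconds

The first simultaneous occurrence is after LCM of the individual periods.
682 = 2 × 11 × 31
1550 = 2 × 5^2 × 31
1054 = 2 × 17 × 31
LCM(682, 1550, 1054) = 2 × 5^2 × 11 × 17 × 31 = 289850.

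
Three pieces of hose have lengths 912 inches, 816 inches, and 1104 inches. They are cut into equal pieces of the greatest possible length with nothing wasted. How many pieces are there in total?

59

Piece length = gcd(912, 816, 1104).
912 = 2^4 × 3 × 19
816 = 2^4 × 3 × 17
1104 = 2^4 × 3 × 23
gcd(912, 816, 1104) = 2^4 × 3 = 48.
Total pieces = 912/48 + 816/48 + 1104/48 = 19 + 17 + 23 = 59.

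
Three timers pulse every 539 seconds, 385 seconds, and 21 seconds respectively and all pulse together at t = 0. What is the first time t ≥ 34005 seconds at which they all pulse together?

Joint pulses occur at multiples of LCM(539, 385, 21).
539 = 7^2 × 11
385 = 5 × 7 × 11
21 = 3 × 7
LCM(539, 385, 21) = 3 × 5 × 7^2 × 11 = 8085.
Smallest multiple of 8085 that is ≥ 34005: ⌈34005/8085⌉ × 8085 = 5 × 8085 = 40425.

40425 seconds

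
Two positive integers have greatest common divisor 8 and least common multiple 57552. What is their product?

460416

For any two positive integers, gcd × lcm = product = 8 × 57552 = 460416.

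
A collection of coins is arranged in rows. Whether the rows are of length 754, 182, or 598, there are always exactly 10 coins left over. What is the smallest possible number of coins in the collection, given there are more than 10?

121404

N − 10 must be a common multiple of 754, 182, and 598.
754 = 2 × 13 × 29
182 = 2 × 7 × 13
598 = 2 × 13 × 23
LCM(754, 182, 598) = 2 × 7 × 13 × 23 × 29 = 121394.
Smallest N > 10 is LCM + 10 = 121394 + 10 = 121404.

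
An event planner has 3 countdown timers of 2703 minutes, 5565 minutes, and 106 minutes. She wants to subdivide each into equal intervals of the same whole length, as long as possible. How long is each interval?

The interval must divide each timer length; the longest such is the gcd.
2703 = 3 × 17 × 53
5565 = 3 × 5 × 7 × 53
106 = 2 × 53
gcd(2703, 5565, 106) = 53.

53 minutes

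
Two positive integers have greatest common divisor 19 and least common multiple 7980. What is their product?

151620

For any two positive integers, gcd × lcm = product = 19 × 7980 = 151620.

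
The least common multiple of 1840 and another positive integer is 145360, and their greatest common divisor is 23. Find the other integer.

gcd × lcm = product of the two integers, so the other integer is (23 × 145360) / 1840 = 1817.

1817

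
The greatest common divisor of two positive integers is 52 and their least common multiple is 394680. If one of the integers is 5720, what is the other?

For two integers, gcd × lcm = product, so the other is (52 × 394680) / 5720 = 20523360 / 5720 = 3588.

3588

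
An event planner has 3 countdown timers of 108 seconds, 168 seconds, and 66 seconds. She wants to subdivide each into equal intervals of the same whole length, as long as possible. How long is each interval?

The interval must divide each timer length; the longest such is the gcd.
108 = 2^2 × 3^3
168 = 2^3 × 3 × 7
66 = 2 × 3 × 11
gcd(108, 168, 66) = 2 × 3 = 6.

6 seconds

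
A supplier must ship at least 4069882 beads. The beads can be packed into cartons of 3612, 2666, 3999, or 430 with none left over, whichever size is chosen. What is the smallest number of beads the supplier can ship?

4478880

The number of beads must be a common multiple of 3612, 2666, 3999, and 430, so a multiple of their LCM.
3612 = 2^2 × 3 × 7 × 43
2666 = 2 × 31 × 43
3999 = 3 × 31 × 43
430 = 2 × 5 × 43
LCM(3612, 2666, 3999, 430) = 2^2 × 3 × 5 × 7 × 31 × 43 = 559860.
Smallest multiple of 559860 that is ≥ 4069882: ⌈4069882/559860⌉ × 559860 = 8 × 559860 = 4478880.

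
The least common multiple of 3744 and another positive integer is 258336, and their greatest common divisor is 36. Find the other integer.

2484

gcd × lcm = product of the two integers, so the other integer is (36 × 258336) / 3744 = 2484.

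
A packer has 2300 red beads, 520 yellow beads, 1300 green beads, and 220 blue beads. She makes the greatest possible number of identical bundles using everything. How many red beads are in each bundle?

Number of bundles = gcd(2300, 520, 1300, 220).
2300 = 2^2 × 5^2 × 23
520 = 2^3 × 5 × 13
1300 = 2^2 × 5^2 × 13
220 = 2^2 × 5 × 11
gcd(2300, 520, 1300, 220) = 2^2 × 5 = 20.
red beads per bundle = 2300 / 20 = 115.

115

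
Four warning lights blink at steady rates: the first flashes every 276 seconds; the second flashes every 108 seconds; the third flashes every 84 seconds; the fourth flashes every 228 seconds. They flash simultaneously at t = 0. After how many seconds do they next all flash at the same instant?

The first simultaneous occurrence is after LCM of the individual periods.
276 = 2^2 × 3 × 23
108 = 2^2 × 3^3
84 = 2^2 × 3 × 7
228 = 2^2 × 3 × 19
LCM(276, 108, 84, 228) = 2^2 × 3^3 × 7 × 19 × 23 = 330372.

330372 seconds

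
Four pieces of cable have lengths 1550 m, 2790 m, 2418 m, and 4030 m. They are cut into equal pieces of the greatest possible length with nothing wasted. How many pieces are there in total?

174

Piece length = gcd(1550, 2790, 2418, 4030).
1550 = 2 × 5^2 × 31
2790 = 2 × 3^2 × 5 × 31
2418 = 2 × 3 × 13 × 31
4030 = 2 × 5 × 13 × 31
gcd(1550, 2790, 2418, 4030) = 2 × 31 = 62.
Total pieces = 1550/62 + 2790/62 + 2418/62 + 4030/62 = 25 + 45 + 39 + 65 = 174.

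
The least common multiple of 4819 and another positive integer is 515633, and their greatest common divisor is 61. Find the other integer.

gcd × lcm = product of the two integers, so the other integer is (61 × 515633) / 4819 = 6527.

6527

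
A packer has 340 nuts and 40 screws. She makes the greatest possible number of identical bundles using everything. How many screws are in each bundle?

Number of bundles = gcd(340, 40).
340 = 2^2 × 5 × 17
40 = 2^3 × 5
gcd(340, 40) = 2^2 × 5 = 20.
screws per bundle = 40 / 20 = 2.

2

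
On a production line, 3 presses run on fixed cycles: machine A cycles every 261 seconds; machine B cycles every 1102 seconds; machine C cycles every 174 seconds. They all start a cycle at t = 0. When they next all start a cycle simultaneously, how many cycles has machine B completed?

All finish a whole number of cycles simultaneously at t = LCM of the periods.
261 = 3^2 × 29
1102 = 2 × 19 × 29
174 = 2 × 3 × 29
LCM(261, 1102, 174) = 2 × 3^2 × 19 × 29 = 9918.
Cycles for period 1102: 9918 / 1102 = 9.

9 cycles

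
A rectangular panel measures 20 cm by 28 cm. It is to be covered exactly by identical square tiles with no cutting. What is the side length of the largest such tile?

4 cm

The tile side must divide both 20 and 28, so the largest is their gcd.
20 = 2^2 × 5
28 = 2^2 × 7
gcd(20, 28) = 2^2 = 4.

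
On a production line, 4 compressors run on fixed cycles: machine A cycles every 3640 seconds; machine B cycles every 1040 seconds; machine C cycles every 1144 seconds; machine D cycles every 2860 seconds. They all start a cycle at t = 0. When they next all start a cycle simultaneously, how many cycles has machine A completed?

All finish a whole number of cycles simultaneously at t = LCM of the periods.
3640 = 2^3 × 5 × 7 × 13
1040 = 2^4 × 5 × 13
1144 = 2^3 × 11 × 13
2860 = 2^2 × 5 × 11 × 13
LCM(3640, 1040, 1144, 2860) = 2^4 × 5 × 7 × 11 × 13 = 80080.
Cycles for period 3640: 80080 / 3640 = 22.

22 cycles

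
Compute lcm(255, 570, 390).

125970

255 = 3 × 5 × 17
570 = 2 × 3 × 5 × 19
390 = 2 × 3 × 5 × 13
LCM(255, 570, 390) = 2 × 3 × 5 × 13 × 17 × 19 = 125970.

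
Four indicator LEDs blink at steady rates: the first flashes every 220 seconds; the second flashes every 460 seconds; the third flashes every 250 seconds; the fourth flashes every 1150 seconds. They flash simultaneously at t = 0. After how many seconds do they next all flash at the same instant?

They coincide at every common multiple of the periods; the first is the LCM.
220 = 2^2 × 5 × 11
460 = 2^2 × 5 × 23
250 = 2 × 5^3
1150 = 2 × 5^2 × 23
LCM(220, 460, 250, 1150) = 2^2 × 5^3 × 11 × 23 = 126500.

126500 seconds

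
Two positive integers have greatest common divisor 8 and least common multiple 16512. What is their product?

132096

For any two positive integers, gcd × lcm = product = 8 × 16512 = 132096.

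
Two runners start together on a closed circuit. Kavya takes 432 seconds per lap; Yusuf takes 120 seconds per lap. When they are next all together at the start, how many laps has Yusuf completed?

All finish a whole number of cycles simultaneously at t = LCM of the periods.
432 = 2^4 × 3^3
120 = 2^3 × 3 × 5
LCM(432, 120) = 2^4 × 3^3 × 5 = 2160.
Laps for period 120: 2160 / 120 = 18.

18 laps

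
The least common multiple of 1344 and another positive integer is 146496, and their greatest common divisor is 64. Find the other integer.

6976

gcd × lcm = product of the two integers, so the other integer is (64 × 146496) / 1344 = 6976.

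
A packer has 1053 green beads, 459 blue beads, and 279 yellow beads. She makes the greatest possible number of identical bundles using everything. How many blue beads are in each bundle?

51

Number of bundles = gcd(1053, 459, 279).
1053 = 3^4 × 13
459 = 3^3 × 17
279 = 3^2 × 31
gcd(1053, 459, 279) = 3^2 = 9.
blue beads per bundle = 459 / 9 = 51.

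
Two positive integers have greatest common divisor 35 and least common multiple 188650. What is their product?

For any two positive integers, gcd × lcm = product = 35 × 188650 = 6602750.

6602750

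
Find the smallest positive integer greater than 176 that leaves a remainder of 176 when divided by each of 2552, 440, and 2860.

N − 176 must be a common multiple of 2552, 440, and 2860.
2552 = 2^3 × 11 × 29
440 = 2^3 × 5 × 11
2860 = 2^2 × 5 × 11 × 13
LCM(2552, 440, 2860) = 2^3 × 5 × 11 × 13 × 29 = 165880.
Smallest N > 176 is LCM + 176 = 165880 + 176 = 166056.

166056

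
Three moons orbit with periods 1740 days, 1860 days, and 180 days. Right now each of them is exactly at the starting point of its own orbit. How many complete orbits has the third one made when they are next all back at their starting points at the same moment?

899 orbits

All finish a whole number of cycles simultaneously at t = LCM of the periods.
1740 = 2^2 × 3 × 5 × 29
1860 = 2^2 × 3 × 5 × 31
180 = 2^2 × 3^2 × 5
LCM(1740, 1860, 180) = 2^2 × 3^2 × 5 × 29 × 31 = 161820.
Orbits for period 180: 161820 / 180 = 899.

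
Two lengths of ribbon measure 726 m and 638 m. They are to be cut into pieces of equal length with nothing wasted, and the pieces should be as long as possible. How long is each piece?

22 m

By the Euclidean algorithm:
726 = 1 × 638 + 88
638 = 7 × 88 + 22
88 = 4 × 22 + 0
gcd(726, 638) = 22.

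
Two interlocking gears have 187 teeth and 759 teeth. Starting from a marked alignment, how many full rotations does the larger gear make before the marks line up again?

17 rotations

They are all back at their starting positions together after one LCM of the periods.
187 = 11 × 17
759 = 3 × 11 × 23
LCM(187, 759) = 3 × 11 × 17 × 23 = 12903.
Rotations for period 759: 12903 / 759 = 17.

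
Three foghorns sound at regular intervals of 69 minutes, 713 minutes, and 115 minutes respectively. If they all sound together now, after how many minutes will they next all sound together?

They coincide at every common multiple of the periods; the first is the LCM.
69 = 3 × 23
713 = 23 × 31
115 = 5 × 23
LCM(69, 713, 115) = 3 × 5 × 23 × 31 = 10695.

10695 minutes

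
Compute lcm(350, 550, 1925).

350 = 2 × 5^2 × 7
550 = 2 × 5^2 × 11
1925 = 5^2 × 7 × 11
LCM(350, 550, 1925) = 2 × 5^2 × 7 × 11 = 3850.

3850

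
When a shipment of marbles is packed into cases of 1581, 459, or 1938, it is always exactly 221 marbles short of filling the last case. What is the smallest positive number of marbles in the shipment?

Being 221 short of a full case of size k means N ≡ −221 (mod k), i.e. N + 221 is a multiple of each size.
1581 = 3 × 17 × 31
459 = 3^3 × 17
1938 = 2 × 3 × 17 × 19
LCM(1581, 459, 1938) = 2 × 3^3 × 17 × 19 × 31 = 540702.
Smallest positive N is 540702 − 221 = 540481.

540481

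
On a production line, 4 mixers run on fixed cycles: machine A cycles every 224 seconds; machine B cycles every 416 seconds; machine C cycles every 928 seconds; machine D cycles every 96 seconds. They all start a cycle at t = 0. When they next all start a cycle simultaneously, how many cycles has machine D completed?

2639 cycles

They are all back at their starting positions together after one LCM of the periods.
224 = 2^5 × 7
416 = 2^5 × 13
928 = 2^5 × 29
96 = 2^5 × 3
LCM(224, 416, 928, 96) = 2^5 × 3 × 7 × 13 × 29 = 253344.
Cycles for period 96: 253344 / 96 = 2639.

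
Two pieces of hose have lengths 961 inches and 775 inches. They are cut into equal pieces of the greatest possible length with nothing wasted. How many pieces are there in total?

Piece length = gcd(961, 775).
961 = 31^2
775 = 5^2 × 31
gcd(961, 775) = 31.
Total pieces = 961/31 + 775/31 = 31 + 25 = 56.

56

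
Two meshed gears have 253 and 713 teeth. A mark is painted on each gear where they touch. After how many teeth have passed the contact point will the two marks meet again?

7843 teeth

They coincide at every common multiple of the periods; the first is the LCM.
253 = 11 × 23
713 = 23 × 31
LCM(253, 713) = 11 × 23 × 31 = 7843.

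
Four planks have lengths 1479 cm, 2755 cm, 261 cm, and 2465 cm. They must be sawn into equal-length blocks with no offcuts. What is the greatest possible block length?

29 cm

The block length must divide every plank, so the greatest is gcd(1479, 2755, 261, 2465).
1479 = 3 × 17 × 29
2755 = 5 × 19 × 29
261 = 3^2 × 29
2465 = 5 × 17 × 29
gcd(1479, 2755, 261, 2465) = 29.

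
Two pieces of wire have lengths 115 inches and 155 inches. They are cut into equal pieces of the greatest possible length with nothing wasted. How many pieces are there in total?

54

Piece length = gcd(115, 155).
115 = 5 × 23
155 = 5 × 31
gcd(115, 155) = 5.
Total pieces = 115/5 + 155/5 = 23 + 31 = 54.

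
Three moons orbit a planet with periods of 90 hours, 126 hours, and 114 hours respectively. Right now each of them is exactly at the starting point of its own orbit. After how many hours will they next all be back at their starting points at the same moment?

11970 hours

The first simultaneous occurrence is after LCM of the individual periods.
90 = 2 × 3^2 × 5
126 = 2 × 3^2 × 7
114 = 2 × 3 × 19
LCM(90, 126, 114) = 2 × 3^2 × 5 × 7 × 19 = 11970.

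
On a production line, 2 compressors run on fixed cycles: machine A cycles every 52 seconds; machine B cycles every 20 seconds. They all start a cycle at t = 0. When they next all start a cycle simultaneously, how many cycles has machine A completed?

The first common completion time is the LCM of the periods.
52 = 2^2 × 13
20 = 2^2 × 5
LCM(52, 20) = 2^2 × 5 × 13 = 260.
Cycles for period 52: 260 / 52 = 5.

5 cycles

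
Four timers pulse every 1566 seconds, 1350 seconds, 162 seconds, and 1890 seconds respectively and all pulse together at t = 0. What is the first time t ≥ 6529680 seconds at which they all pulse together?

Joint pulses occur at multiples of LCM(1566, 1350, 162, 1890).
1566 = 2 × 3^3 × 29
1350 = 2 × 3^3 × 5^2
162 = 2 × 3^4
1890 = 2 × 3^3 × 5 × 7
LCM(1566, 1350, 162, 1890) = 2 × 3^4 × 5^2 × 7 × 29 = 822150.
Smallest multiple of 822150 that is ≥ 6529680: ⌈6529680/822150⌉ × 822150 = 8 × 822150 = 6577200.

6577200 seconds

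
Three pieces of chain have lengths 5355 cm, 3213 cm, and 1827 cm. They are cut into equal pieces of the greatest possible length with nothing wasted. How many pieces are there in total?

165

Piece length = gcd(5355, 3213, 1827).
5355 = 3^2 × 5 × 7 × 17
3213 = 3^3 × 7 × 17
1827 = 3^2 × 7 × 29
gcd(5355, 3213, 1827) = 3^2 × 7 = 63.
Total pieces = 5355/63 + 3213/63 + 1827/63 = 85 + 51 + 29 = 165.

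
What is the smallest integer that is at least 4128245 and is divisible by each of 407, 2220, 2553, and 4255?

4493280

The integer must be a common multiple of 407, 2220, 2553, and 4255, so a multiple of their LCM.
407 = 11 × 37
2220 = 2^2 × 3 × 5 × 37
2553 = 3 × 23 × 37
4255 = 5 × 23 × 37
LCM(407, 2220, 2553, 4255) = 2^2 × 3 × 5 × 11 × 23 × 37 = 561660.
Smallest multiple of 561660 that is ≥ 4128245: ⌈4128245/561660⌉ × 561660 = 8 × 561660 = 4493280.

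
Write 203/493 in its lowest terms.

7/17

203 = 7 × 29
493 = 17 × 29
gcd(203, 493) = 29.
Divide numerator and denominator by 29: 203/493 = 7/17.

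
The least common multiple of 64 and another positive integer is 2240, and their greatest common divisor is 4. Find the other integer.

140

gcd × lcm = product of the two integers, so the other integer is (4 × 2240) / 64 = 140.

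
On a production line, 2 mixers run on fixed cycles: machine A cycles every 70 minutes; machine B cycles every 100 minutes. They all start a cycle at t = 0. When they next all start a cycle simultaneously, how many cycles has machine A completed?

10 cycles

They are all back at their starting positions together after one LCM of the periods.
70 = 2 × 5 × 7
100 = 2^2 × 5^2
LCM(70, 100) = 2^2 × 5^2 × 7 = 700.
Cycles for period 70: 700 / 70 = 10.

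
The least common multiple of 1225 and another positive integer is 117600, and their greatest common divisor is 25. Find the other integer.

2400

gcd × lcm = product of the two integers, so the other integer is (25 × 117600) / 1225 = 2400.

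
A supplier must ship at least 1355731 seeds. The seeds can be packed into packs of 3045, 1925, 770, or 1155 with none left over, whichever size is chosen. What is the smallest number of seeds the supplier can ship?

The number of seeds must be a common multiple of 3045, 1925, 770, and 1155, so a multiple of their LCM.
3045 = 3 × 5 × 7 × 29
1925 = 5^2 × 7 × 11
770 = 2 × 5 × 7 × 11
1155 = 3 × 5 × 7 × 11
LCM(3045, 1925, 770, 1155) = 2 × 3 × 5^2 × 7 × 11 × 29 = 334950.
Smallest multiple of 334950 that is ≥ 1355731: ⌈1355731/334950⌉ × 334950 = 5 × 334950 = 1674750.

1674750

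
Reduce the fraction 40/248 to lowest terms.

5/31

40 = 2^3 × 5
248 = 2^3 × 31
gcd(40, 248) = 2^3 = 8.
Divide numerator and denominator by 8: 40/248 = 5/31.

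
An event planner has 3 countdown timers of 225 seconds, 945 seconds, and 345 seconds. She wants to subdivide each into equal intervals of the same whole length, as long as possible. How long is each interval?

The interval must divide each timer length; the longest such is the gcd.
225 = 3^2 × 5^2
945 = 3^3 × 5 × 7
345 = 3 × 5 × 23
gcd(225, 945, 345) = 3 × 5 = 15.

15 seconds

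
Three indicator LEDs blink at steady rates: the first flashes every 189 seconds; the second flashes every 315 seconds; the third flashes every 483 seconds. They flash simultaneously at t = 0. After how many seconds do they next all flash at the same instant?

We need the least common multiple of the intervals.
189 = 3^3 × 7
315 = 3^2 × 5 × 7
483 = 3 × 7 × 23
LCM(189, 315, 483) = 3^3 × 5 × 7 × 23 = 21735.

21735 seconds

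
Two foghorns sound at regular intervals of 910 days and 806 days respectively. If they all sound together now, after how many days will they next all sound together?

The first simultaneous occurrence is after LCM of the individual periods.
910 = 2 × 5 × 7 × 13
806 = 2 × 13 × 31
LCM(910, 806) = 2 × 5 × 7 × 13 × 31 = 28210.

28210 days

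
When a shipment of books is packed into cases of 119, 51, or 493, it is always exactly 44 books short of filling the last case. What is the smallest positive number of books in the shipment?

10309

Being 44 short of a full case of size k means N ≡ −44 (mod k), i.e. N + 44 is a multiple of each size.
119 = 7 × 17
51 = 3 × 17
493 = 17 × 29
LCM(119, 51, 493) = 3 × 7 × 17 × 29 = 10353.
Smallest positive N is 10353 − 44 = 10309.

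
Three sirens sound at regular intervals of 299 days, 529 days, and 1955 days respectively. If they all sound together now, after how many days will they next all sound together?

We need the least common multiple of the intervals.
299 = 13 × 23
529 = 23^2
1955 = 5 × 17 × 23
LCM(299, 529, 1955) = 5 × 13 × 17 × 23^2 = 584545.

584545 days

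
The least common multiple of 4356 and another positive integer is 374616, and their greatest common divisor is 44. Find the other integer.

gcd × lcm = product of the two integers, so the other integer is (44 × 374616) / 4356 = 3784.

3784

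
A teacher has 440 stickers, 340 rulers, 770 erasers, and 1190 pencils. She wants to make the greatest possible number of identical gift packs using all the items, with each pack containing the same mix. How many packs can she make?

The pack count must divide each quantity, so the greatest is gcd(440, 340, 770, 1190).
440 = 2^3 × 5 × 11
340 = 2^2 × 5 × 17
770 = 2 × 5 × 7 × 11
1190 = 2 × 5 × 7 × 17
gcd(440, 340, 770, 1190) = 2 × 5 = 10.

10 packs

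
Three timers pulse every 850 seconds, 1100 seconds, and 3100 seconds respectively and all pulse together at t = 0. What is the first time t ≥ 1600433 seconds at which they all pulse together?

1739100 seconds

Joint pulses occur at multiples of LCM(850, 1100, 3100).
850 = 2 × 5^2 × 17
1100 = 2^2 × 5^2 × 11
3100 = 2^2 × 5^2 × 31
LCM(850, 1100, 3100) = 2^2 × 5^2 × 11 × 17 × 31 = 579700.
Smallest multiple of 579700 that is ≥ 1600433: ⌈1600433/579700⌉ × 579700 = 3 × 579700 = 1739100.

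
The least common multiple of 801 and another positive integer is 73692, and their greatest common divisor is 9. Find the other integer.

828

gcd × lcm = product of the two integers, so the other integer is (9 × 73692) / 801 = 828.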